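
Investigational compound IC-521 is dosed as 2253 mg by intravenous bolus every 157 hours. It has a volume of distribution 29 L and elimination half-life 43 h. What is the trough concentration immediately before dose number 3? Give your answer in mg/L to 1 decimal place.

f = (1/2)^(τ/t½) = (1/2)^(157/43) ≈ 0.0796.
C₀ = D/Vd = 2253/29 ≈ 77.690 mg/L.
Before the 3rd dose, 2 doses have been given. Superposition: Cmin = C₀·(f + f²).
≈ 77.690 × (0.0796 + 0.0063) ≈ 77.690 × 0.0859 ≈ 6.674 mg/L.

6.7 mg/L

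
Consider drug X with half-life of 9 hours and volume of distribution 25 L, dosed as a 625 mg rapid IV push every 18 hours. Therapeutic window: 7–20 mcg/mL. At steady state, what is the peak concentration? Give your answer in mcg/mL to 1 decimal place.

33.3 mcg/mL

τ = 18 h = 2 half-lives, so f = (1/2)^2 = 0.25.
At steady state, R = 1/(1 − 0.25) = 4/3.
Single-dose peak C₀ = D/Vd = 625/25 = 25 mcg/mL.
Steady-state peak Cmax,ss = C₀·R = 25 × 4/3 ≈ 33.333 mcg/mL.
Peak 33.3 mcg/mL vs MTC 20 mcg/mL: exceeds toxic threshold.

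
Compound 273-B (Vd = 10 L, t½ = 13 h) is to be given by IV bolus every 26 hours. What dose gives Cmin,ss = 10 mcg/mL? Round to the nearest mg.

300 mg

τ/t½ = 26/13 ≈ 2, so f = (1/2)^(26/13) ≈ 0.250000.
Cmin,ss = (D/Vd)·f/(1−f), so D = Cmin,ss·Vd·(1−f)/f.
D = 10 × 10 × (1−f)/f ≈ 10 × 10 × 3.00000 ≈ 300.00 mg.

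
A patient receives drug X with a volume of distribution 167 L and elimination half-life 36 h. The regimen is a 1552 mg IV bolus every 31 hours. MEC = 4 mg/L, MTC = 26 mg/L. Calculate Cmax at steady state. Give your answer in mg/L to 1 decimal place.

k = ln2/t½ = ln2/36 ≈ 0.019254 h⁻¹; fraction remaining f = e^(−kτ) = e^(−0.019254×31) ≈ 0.5505.
Accumulation ratio R = 1/(1 − f) ≈ 1/0.4495 ≈ 2.2247.
Single-dose peak C₀ = D/Vd = 1552/167 ≈ 9.293 mg/L.
Cmax,ss = C₀/(1 − f) ≈ 9.293/0.4495 ≈ 20.674 mg/L.
Peak 20.7 mg/L vs MTC 26 mg/L: below toxic threshold.

20.7 mg/L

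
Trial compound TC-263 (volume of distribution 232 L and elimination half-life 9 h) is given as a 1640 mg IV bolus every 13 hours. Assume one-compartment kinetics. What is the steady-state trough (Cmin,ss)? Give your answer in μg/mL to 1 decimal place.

k = ln2/t½ = ln2/9 ≈ 0.077016 h⁻¹; fraction remaining f = e^(−kτ) = e^(−0.077016×13) ≈ 0.3674.
Accumulation ratio R = 1/(1 − f) ≈ 1/0.6326 ≈ 1.5808.
Each bolus raises the concentration by D/Vd = 1640/232 ≈ 7.069 μg/mL.
Cmax,ss = C₀/(1 − f) ≈ 7.069/0.6326 ≈ 11.175 μg/mL.
One interval later, Cmin,ss = Cmax,ss·e^(−kτ) ≈ 11.175 × 0.3674 ≈ 4.106 μg/mL.

4.1 μg/mL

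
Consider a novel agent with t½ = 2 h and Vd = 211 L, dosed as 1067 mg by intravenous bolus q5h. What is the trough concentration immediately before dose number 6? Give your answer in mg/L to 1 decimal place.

f = (1/2)^(τ/t½) = (1/2)^(5/2) ≈ 0.1768.
C₀ = D/Vd = 1067/211 ≈ 5.057 mg/L.
Before the 6th dose, 5 doses have been given. Superposition: Cmin = C₀·(f + f² + … + f^5).
≈ 5.057 × (0.1768 + 0.0313 + 0.0055 + 0.0010 + 0.0002) ≈ 5.057 × 0.2148 ≈ 1.086 mg/L.

1.1 mg/L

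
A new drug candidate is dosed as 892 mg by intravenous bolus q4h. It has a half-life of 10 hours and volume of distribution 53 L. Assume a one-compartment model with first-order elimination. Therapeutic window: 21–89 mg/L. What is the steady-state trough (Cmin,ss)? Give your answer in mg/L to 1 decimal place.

52.7 mg/L

k = ln2/t½ = ln2/10 ≈ 0.069315 h⁻¹; fraction remaining f = e^(−kτ) = e^(−0.069315×4) ≈ 0.7579.
At steady state, accumulation factor R = 1/(1 − e^(−kτ)) ≈ 4.1305.
Each bolus raises the concentration by D/Vd = 892/53 ≈ 16.830 mg/L.
Cmax,ss = C₀/(1 − f) ≈ 16.830/0.2421 ≈ 69.517 mg/L.
One interval later, Cmin,ss = Cmax,ss·e^(−kτ) ≈ 69.517 × 0.7579 ≈ 52.687 mg/L.
Trough 52.7 mg/L vs MEC 21 mg/L: adequate.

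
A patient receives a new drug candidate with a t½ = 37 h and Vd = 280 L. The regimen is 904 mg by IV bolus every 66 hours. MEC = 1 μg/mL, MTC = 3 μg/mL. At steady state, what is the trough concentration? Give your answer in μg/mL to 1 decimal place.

1.3 μg/mL

Over one 66-h interval, 66/37 ≈ 1.7838 half-lives elapse, leaving f ≈ 0.2904 of each dose.
Single-dose peak C₀ = D/Vd = 904/280 ≈ 3.229 μg/mL.
Steady-state trough Cmin,ss = C₀·f/(1−f) ≈ 3.229 × 0.2904/0.7096 ≈ 1.321 μg/mL.
Trough 1.3 μg/mL vs MEC 1 μg/mL: adequate.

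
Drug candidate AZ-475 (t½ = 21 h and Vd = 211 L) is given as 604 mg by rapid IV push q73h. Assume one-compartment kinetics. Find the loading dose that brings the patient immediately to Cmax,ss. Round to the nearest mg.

f = (1/2)^(73/21) ≈ 0.089859; accumulation ratio R = 1/(1−f) ≈ 1.09873.
Loading dose to hit Cmax,ss on first dose: D_load = D_maint·R ≈ 604 × 1.09873 ≈ 663.63 mg.

664 mg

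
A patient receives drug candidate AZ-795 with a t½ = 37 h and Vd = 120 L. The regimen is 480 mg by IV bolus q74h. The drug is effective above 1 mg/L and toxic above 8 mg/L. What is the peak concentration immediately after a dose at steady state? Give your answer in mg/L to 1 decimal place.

τ = 74 h = 2 half-lives, so f = (1/2)^2 = 0.25.
Accumulation ratio R = 1/(1 − f) = 1/0.75 = 4/3.
Single-dose peak C₀ = D/Vd = 480/120 = 4 mg/L.
Steady-state peak Cmax,ss = C₀·R = 4 × 4/3 ≈ 5.333 mg/L.
Peak 5.3 mg/L vs MTC 8 mg/L: below toxic threshold.

5.3 mg/L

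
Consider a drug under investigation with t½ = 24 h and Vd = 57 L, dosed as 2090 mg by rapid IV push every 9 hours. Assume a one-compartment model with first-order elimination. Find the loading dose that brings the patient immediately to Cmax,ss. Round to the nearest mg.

9131 mg

f = (1/2)^(9/24) ≈ 0.771105; accumulation ratio R = 1/(1−f) ≈ 4.36882.
Loading dose to hit Cmax,ss on first dose: D_load = D_maint·R ≈ 2090 × 4.36882 ≈ 9130.83 mg.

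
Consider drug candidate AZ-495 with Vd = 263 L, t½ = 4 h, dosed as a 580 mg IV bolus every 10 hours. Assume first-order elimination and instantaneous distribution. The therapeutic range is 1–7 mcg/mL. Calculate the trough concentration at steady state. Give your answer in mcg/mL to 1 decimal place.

0.5 mcg/mL

τ/t½ = 10/4 ≈ 2.5, so fraction remaining f = (1/2)^(10/4) ≈ 0.1768.
Each bolus raises the concentration by D/Vd = 580/263 ≈ 2.205 mcg/mL.
Steady-state trough Cmin,ss = C₀·f/(1−f) ≈ 2.205 × 0.1768/0.8232 ≈ 0.474 mcg/mL.
Trough 0.5 mcg/mL vs MEC 1 mcg/mL: subtherapeutic.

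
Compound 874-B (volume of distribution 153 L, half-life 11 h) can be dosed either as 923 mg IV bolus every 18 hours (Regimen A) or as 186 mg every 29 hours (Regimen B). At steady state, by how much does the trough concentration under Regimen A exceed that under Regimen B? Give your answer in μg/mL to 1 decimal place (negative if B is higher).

Regimen A: f = (1/2)^(18/11) ≈ 0.3217; Cmin,ss = (923/153)·f/(1−f) ≈ 2.861 μg/mL.
Regimen B: f = (1/2)^(29/11) ≈ 0.1608; Cmin,ss = (186/153)·f/(1−f) ≈ 0.233 μg/mL.
Difference ≈ 2.861 − 0.233 ≈ 2.628 μg/mL.

2.6 μg/mL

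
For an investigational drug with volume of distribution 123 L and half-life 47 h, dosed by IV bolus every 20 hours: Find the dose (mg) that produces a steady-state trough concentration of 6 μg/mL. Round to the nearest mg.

τ/t½ = 20/47 ≈ 0.42553, so f = (1/2)^(20/47) ≈ 0.744564.
Cmin,ss = (D/Vd)·f/(1−f), so D = Cmin,ss·Vd·(1−f)/f.
D = 6 × 123 × (1−f)/f ≈ 6 × 123 × 0.34307 ≈ 253.19 mg.

253 mg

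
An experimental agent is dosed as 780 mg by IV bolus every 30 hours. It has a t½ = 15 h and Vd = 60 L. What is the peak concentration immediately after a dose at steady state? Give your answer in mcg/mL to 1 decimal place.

τ = 30 h = 2 half-lives, so f = (1/2)^2 = 0.25.
Accumulation ratio R = 1/(1 − f) = 1/0.75 = 4/3.
Single-dose peak C₀ = D/Vd = 780/60 = 13 mcg/mL.
Steady-state peak Cmax,ss = C₀·R = 13 × 4/3 ≈ 17.333 mcg/mL.

17.3 mcg/mL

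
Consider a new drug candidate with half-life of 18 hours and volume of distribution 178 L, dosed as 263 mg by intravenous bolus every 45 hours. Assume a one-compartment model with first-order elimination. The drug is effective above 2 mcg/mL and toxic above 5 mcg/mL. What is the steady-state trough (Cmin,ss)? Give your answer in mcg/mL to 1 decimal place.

0.3 mcg/mL

k = ln2/t½ = ln2/18 ≈ 0.038508 h⁻¹; fraction remaining f = e^(−kτ) = e^(−0.038508×45) ≈ 0.1768.
Accumulation ratio R = 1/(1 − f) ≈ 1/0.8232 ≈ 1.2148.
Each bolus raises the concentration by D/Vd = 263/178 ≈ 1.478 mcg/mL.
Cmax,ss = C₀/(1 − f) ≈ 1.478/0.8232 ≈ 1.795 mcg/mL.
One interval later, Cmin,ss = Cmax,ss·e^(−kτ) ≈ 1.795 × 0.1768 ≈ 0.317 mcg/mL.
Trough 0.3 mcg/mL vs MEC 2 mcg/mL: subtherapeutic.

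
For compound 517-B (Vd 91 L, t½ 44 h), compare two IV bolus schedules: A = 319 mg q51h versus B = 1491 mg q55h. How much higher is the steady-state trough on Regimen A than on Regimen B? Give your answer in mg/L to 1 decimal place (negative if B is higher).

-9.0 mg/L

Regimen A: f = (1/2)^(51/44) ≈ 0.4478; Cmin,ss = (319/91)·f/(1−f) ≈ 2.843 mg/L.
Regimen B: f = (1/2)^(55/44) ≈ 0.4204; Cmin,ss = (1491/91)·f/(1−f) ≈ 11.884 mg/L.
Difference ≈ 2.843 − 11.884 ≈ -9.041 mg/L.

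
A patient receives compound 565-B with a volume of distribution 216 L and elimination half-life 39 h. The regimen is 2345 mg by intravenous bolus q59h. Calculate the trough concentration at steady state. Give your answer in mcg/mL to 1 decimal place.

5.9 mcg/mL

τ/t½ = 59/39 ≈ 1.5128, so fraction remaining f = (1/2)^(59/39) ≈ 0.3504.
Each bolus raises the concentration by D/Vd = 2345/216 ≈ 10.856 mcg/mL.
Steady-state trough Cmin,ss = C₀·f/(1−f) ≈ 10.856 × 0.3504/0.6496 ≈ 5.856 mcg/mL.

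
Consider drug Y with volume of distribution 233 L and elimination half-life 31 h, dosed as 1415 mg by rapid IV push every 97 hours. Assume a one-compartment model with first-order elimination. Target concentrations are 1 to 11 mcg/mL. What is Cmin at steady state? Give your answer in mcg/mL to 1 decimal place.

0.8 mcg/mL

k = ln2/t½ = ln2/31 ≈ 0.022360 h⁻¹; fraction remaining f = e^(−kτ) = e^(−0.022360×97) ≈ 0.1143.
Single-dose peak C₀ = D/Vd = 1415/233 ≈ 6.073 mcg/mL.
Steady-state trough Cmin,ss = C₀·f/(1−f) ≈ 6.073 × 0.1143/0.8857 ≈ 0.784 mcg/mL.
Trough 0.8 mcg/mL vs MEC 1 mcg/mL: subtherapeutic.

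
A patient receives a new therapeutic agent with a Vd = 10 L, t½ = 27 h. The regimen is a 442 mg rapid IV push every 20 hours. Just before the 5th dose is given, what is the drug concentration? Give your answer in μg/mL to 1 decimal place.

57.4 μg/mL

f = (1/2)^(τ/t½) = (1/2)^(20/27) ≈ 0.5984.
C₀ = D/Vd = 442/10 ≈ 44.200 μg/mL.
Before the 5th dose, 4 doses have been given. Superposition: Cmin = C₀·(f + f² + … + f^4).
≈ 44.200 × (0.5984 + 0.3581 + 0.2143 + 0.1282) ≈ 44.200 × 1.2990 ≈ 57.416 μg/mL.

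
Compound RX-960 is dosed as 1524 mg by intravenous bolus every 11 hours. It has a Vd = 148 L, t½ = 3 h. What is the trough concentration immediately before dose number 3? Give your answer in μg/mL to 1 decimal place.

0.9 μg/mL

f = (1/2)^(τ/t½) = (1/2)^(11/3) ≈ 0.0787.
C₀ = D/Vd = 1524/148 ≈ 10.297 μg/mL.
Before the 3rd dose, 2 doses have been given. Superposition: Cmin = C₀·(f + f²).
≈ 10.297 × (0.0787 + 0.0062) ≈ 10.297 × 0.0849 ≈ 0.874 μg/mL.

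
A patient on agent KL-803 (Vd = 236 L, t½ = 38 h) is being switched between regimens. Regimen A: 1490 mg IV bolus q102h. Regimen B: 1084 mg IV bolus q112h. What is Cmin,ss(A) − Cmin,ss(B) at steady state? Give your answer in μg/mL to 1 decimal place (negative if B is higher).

Regimen A: f = (1/2)^(102/38) ≈ 0.1556; Cmin,ss = (1490/236)·f/(1−f) ≈ 1.163 μg/mL.
Regimen B: f = (1/2)^(112/38) ≈ 0.1296; Cmin,ss = (1084/236)·f/(1−f) ≈ 0.684 μg/mL.
Difference ≈ 1.163 − 0.684 ≈ 0.479 μg/mL.

0.5 μg/mL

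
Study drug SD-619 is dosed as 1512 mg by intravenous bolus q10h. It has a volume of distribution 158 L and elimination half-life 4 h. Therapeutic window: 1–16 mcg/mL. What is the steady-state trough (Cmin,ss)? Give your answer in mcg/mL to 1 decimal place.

τ/t½ = 10/4 ≈ 2.5, so fraction remaining f = (1/2)^(10/4) ≈ 0.1768.
Accumulation ratio R = 1/(1 − f) ≈ 1/0.8232 ≈ 1.2148.
Each bolus raises the concentration by D/Vd = 1512/158 ≈ 9.570 mcg/mL.
Steady-state peak Cmax,ss = C₀·R ≈ 9.570 × 1.2148 ≈ 11.626 mcg/mL.
Steady-state trough Cmin,ss = Cmax,ss·f ≈ 11.626 × 0.1768 ≈ 2.055 mcg/mL.
Trough 2.1 mcg/mL vs MEC 1 mcg/mL: adequate.

2.1 mcg/mL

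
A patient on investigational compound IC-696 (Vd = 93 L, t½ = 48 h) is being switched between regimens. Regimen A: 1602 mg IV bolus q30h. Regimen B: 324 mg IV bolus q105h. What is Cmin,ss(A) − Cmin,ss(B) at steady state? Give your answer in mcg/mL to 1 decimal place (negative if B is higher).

30.8 mcg/mL

Regimen A: f = (1/2)^(30/48) ≈ 0.6484; Cmin,ss = (1602/93)·f/(1−f) ≈ 31.767 mcg/mL.
Regimen B: f = (1/2)^(105/48) ≈ 0.2195; Cmin,ss = (324/93)·f/(1−f) ≈ 0.980 mcg/mL.
Difference ≈ 31.767 − 0.980 ≈ 30.787 mcg/mL.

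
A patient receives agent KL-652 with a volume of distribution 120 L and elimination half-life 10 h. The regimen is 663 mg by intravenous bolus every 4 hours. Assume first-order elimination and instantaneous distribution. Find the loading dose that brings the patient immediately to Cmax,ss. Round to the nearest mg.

f = (1/2)^(4/10) ≈ 0.757858; accumulation ratio R = 1/(1−f) ≈ 4.12981.
Loading dose to hit Cmax,ss on first dose: D_load = D_maint·R ≈ 663 × 4.12981 ≈ 2738.06 mg.

2738 mg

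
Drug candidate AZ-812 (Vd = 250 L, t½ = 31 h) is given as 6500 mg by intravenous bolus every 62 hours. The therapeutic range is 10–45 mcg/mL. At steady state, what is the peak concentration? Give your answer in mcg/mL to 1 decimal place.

34.7 mcg/mL

τ = 62 h = 2 half-lives, so f = (1/2)^2 = 0.25.
Accumulation ratio R = 1/(1 − f) = 1/0.75 = 4/3.
Single-dose peak C₀ = D/Vd = 6500/250 = 26 mcg/mL.
Steady-state peak Cmax,ss = C₀·R = 26 × 4/3 ≈ 34.667 mcg/mL.
Peak 34.7 mcg/mL vs MTC 45 mcg/mL: below toxic threshold.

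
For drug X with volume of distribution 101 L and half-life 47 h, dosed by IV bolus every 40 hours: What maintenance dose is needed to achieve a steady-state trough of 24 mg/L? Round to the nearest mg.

1948 mg

τ/t½ = 40/47 ≈ 0.85106, so f = (1/2)^(40/47) ≈ 0.554376.
Cmin,ss = (D/Vd)·f/(1−f), so D = Cmin,ss·Vd·(1−f)/f.
D = 24 × 101 × (1−f)/f ≈ 24 × 101 × 0.80383 ≈ 1948.48 mg.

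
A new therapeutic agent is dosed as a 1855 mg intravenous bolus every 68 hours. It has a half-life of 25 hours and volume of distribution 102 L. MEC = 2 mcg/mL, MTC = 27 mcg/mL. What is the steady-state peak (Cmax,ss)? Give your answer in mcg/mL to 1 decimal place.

21.4 mcg/mL

τ/t½ = 68/25 ≈ 2.72, so fraction remaining f = (1/2)^(68/25) ≈ 0.1518.
Accumulation ratio R = 1/(1 − f) ≈ 1/0.8482 ≈ 1.1790.
Single-dose peak C₀ = D/Vd = 1855/102 ≈ 18.186 mcg/mL.
Steady-state peak Cmax,ss = C₀·R ≈ 18.186 × 1.1790 ≈ 21.441 mcg/mL.
Peak 21.4 mcg/mL vs MTC 27 mcg/mL: below toxic threshold.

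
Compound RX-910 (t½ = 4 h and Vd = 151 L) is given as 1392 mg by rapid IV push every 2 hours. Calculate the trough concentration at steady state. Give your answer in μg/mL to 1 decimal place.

Over one 2-h interval, 2/4 ≈ 0.5 half-lives elapse, leaving f ≈ 0.7071 of each dose.
Single-dose peak C₀ = D/Vd = 1392/151 ≈ 9.219 μg/mL.
Steady-state trough Cmin,ss = C₀·f/(1−f) ≈ 9.219 × 0.7071/0.2929 ≈ 22.256 μg/mL.

22.3 μg/mL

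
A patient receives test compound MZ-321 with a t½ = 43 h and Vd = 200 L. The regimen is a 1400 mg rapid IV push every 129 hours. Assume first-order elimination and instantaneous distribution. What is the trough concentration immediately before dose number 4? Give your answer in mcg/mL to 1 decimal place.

1.0 mcg/mL

f = (1/2)^(τ/t½) = (1/2)^(129/43) ≈ 0.1250.
C₀ = D/Vd = 1400/200 ≈ 7.000 mcg/mL.
Before the 4th dose, 3 doses have been given. Superposition: Cmin = C₀·(f + f² + … + f^3).
≈ 7.000 × (0.1250 + 0.0156 + 0.0020) ≈ 7.000 × 0.1426 ≈ 0.998 mcg/mL.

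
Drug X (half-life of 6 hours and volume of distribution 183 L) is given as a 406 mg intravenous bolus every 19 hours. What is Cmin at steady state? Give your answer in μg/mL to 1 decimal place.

τ/t½ = 19/6 ≈ 3.1667, so fraction remaining f = (1/2)^(19/6) ≈ 0.1114.
Accumulation ratio R = 1/(1 − f) ≈ 1/0.8886 ≈ 1.1254.
Each bolus raises the concentration by D/Vd = 406/183 ≈ 2.219 μg/mL.
Steady-state peak Cmax,ss = C₀·R ≈ 2.219 × 1.1254 ≈ 2.497 μg/mL.
Steady-state trough Cmin,ss = Cmax,ss·f ≈ 2.497 × 0.1114 ≈ 0.278 μg/mL.

0.3 μg/mL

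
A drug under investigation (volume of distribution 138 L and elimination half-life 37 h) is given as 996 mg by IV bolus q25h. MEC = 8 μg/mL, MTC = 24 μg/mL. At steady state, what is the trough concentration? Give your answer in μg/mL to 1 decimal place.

12.1 μg/mL

τ/t½ = 25/37 ≈ 0.67568, so fraction remaining f = (1/2)^(25/37) ≈ 0.6260.
At steady state, accumulation factor R = 1/(1 − e^(−kτ)) ≈ 2.6738.
Single-dose peak C₀ = D/Vd = 996/138 ≈ 7.217 μg/mL.
Cmax,ss = C₀/(1 − f) ≈ 7.217/0.3740 ≈ 19.297 μg/mL.
Steady-state trough Cmin,ss = Cmax,ss·f ≈ 19.297 × 0.6260 ≈ 12.080 μg/mL.
Trough 12.1 μg/mL vs MEC 8 μg/mL: adequate.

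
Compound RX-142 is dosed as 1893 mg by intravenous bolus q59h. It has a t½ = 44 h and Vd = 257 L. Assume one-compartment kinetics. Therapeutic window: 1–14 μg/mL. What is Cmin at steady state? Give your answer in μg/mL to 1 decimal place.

4.8 μg/mL

Over one 59-h interval, 59/44 ≈ 1.3409 half-lives elapse, leaving f ≈ 0.3948 of each dose.
Each bolus raises the concentration by D/Vd = 1893/257 ≈ 7.366 μg/mL.
Steady-state trough Cmin,ss = C₀·f/(1−f) ≈ 7.366 × 0.3948/0.6052 ≈ 4.805 μg/mL.
Trough 4.8 μg/mL vs MEC 1 μg/mL: adequate.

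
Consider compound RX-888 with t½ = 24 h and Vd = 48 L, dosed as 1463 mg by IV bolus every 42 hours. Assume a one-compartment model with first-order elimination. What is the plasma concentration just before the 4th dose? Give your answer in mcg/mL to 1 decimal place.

12.6 mcg/mL

f = (1/2)^(τ/t½) = (1/2)^(42/24) ≈ 0.2973.
C₀ = D/Vd = 1463/48 ≈ 30.479 mcg/mL.
Before the 4th dose, 3 doses have been given. Superposition: Cmin = C₀·(f + f² + … + f^3).
≈ 30.479 × (0.2973 + 0.0884 + 0.0263) ≈ 30.479 × 0.4120 ≈ 12.557 mcg/mL.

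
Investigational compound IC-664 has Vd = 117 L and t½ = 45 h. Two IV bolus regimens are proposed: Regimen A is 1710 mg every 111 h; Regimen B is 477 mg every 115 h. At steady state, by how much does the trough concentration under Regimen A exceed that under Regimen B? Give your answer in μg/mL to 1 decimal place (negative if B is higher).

Regimen A: f = (1/2)^(111/45) ≈ 0.1809; Cmin,ss = (1710/117)·f/(1−f) ≈ 3.228 μg/mL.
Regimen B: f = (1/2)^(115/45) ≈ 0.1701; Cmin,ss = (477/117)·f/(1−f) ≈ 0.836 μg/mL.
Difference ≈ 3.228 − 0.836 ≈ 2.392 μg/mL.

2.4 μg/mL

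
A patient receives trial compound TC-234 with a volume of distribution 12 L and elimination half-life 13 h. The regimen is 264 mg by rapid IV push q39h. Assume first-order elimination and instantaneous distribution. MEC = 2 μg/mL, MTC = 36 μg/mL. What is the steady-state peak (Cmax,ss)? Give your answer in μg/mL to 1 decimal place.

τ = 39 h = 3 half-lives, so f = (1/2)^3 = 0.125.
At steady state, R = 1/(1 − 0.125) = 8/7.
Single-dose peak C₀ = D/Vd = 264/12 = 22 μg/mL.
Steady-state peak Cmax,ss = C₀·R = 22 × 8/7 ≈ 25.143 μg/mL.
Peak 25.1 μg/mL vs MTC 36 μg/mL: below toxic threshold.

25.1 μg/mL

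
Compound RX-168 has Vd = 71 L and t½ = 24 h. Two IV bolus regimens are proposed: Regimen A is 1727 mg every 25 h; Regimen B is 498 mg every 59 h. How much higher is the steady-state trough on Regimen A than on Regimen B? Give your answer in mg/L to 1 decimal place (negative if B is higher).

21.4 mg/L

Regimen A: f = (1/2)^(25/24) ≈ 0.4858; Cmin,ss = (1727/71)·f/(1−f) ≈ 22.980 mg/L.
Regimen B: f = (1/2)^(59/24) ≈ 0.1820; Cmin,ss = (498/71)·f/(1−f) ≈ 1.561 mg/L.
Difference ≈ 22.980 − 1.561 ≈ 21.419 mg/L.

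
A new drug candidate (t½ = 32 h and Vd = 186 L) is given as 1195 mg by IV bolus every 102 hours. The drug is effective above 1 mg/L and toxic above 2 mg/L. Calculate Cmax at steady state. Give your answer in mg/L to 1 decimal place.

7.2 mg/L

Over one 102-h interval, 102/32 ≈ 3.1875 half-lives elapse, leaving f ≈ 0.1098 of each dose.
Accumulation ratio R = 1/(1 − f) ≈ 1/0.8902 ≈ 1.1233.
Single-dose peak C₀ = D/Vd = 1195/186 ≈ 6.425 mg/L.
Cmax,ss = C₀/(1 − f) ≈ 6.425/0.8902 ≈ 7.217 mg/L.
Peak 7.2 mg/L vs MTC 2 mg/L: exceeds toxic threshold.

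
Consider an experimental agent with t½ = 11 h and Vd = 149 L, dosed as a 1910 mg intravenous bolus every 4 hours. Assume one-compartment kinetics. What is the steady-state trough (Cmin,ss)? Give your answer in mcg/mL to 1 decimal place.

44.7 mcg/mL

τ/t½ = 4/11 ≈ 0.36364, so fraction remaining f = (1/2)^(4/11) ≈ 0.7772.
At steady state, accumulation factor R = 1/(1 − e^(−kτ)) ≈ 4.4883.
Single-dose peak C₀ = D/Vd = 1910/149 ≈ 12.819 mcg/mL.
Steady-state peak Cmax,ss = C₀·R ≈ 12.819 × 4.4883 ≈ 57.536 mcg/mL.
One interval later, Cmin,ss = Cmax,ss·e^(−kτ) ≈ 57.536 × 0.7772 ≈ 44.717 mcg/mL.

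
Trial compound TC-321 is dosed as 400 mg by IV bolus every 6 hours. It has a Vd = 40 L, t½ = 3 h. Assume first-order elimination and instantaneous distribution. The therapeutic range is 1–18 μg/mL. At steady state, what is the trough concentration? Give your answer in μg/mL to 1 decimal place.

3.3 μg/mL

The dosing interval is 2 half-lives, so f = 2^(−2) = 0.25.
Accumulation ratio R = 1/(1 − f) = 1/0.75 = 4/3.
Single-dose peak C₀ = D/Vd = 400/40 = 10 μg/mL.
Steady-state peak Cmax,ss = C₀·R = 10 × 4/3 ≈ 13.333 μg/mL.
Steady-state trough Cmin,ss = Cmax,ss·f ≈ 13.333 × 0.25 ≈ 3.333 μg/mL.
Trough 3.3 μg/mL vs MEC 1 μg/mL: adequate.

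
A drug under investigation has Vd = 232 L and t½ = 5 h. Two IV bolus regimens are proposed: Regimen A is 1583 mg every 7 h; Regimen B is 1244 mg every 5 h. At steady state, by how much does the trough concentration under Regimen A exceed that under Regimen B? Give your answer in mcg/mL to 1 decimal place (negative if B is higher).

-1.2 mcg/mL

Regimen A: f = (1/2)^(7/5) ≈ 0.3789; Cmin,ss = (1583/232)·f/(1−f) ≈ 4.163 mcg/mL.
Regimen B: f = (1/2)^(5/5) ≈ 0.5000; Cmin,ss = (1244/232)·f/(1−f) ≈ 5.362 mcg/mL.
Difference ≈ 4.163 − 5.362 ≈ -1.199 mcg/mL.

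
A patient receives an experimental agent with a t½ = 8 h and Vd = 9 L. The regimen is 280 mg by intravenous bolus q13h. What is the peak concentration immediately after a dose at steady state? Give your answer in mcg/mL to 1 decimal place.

46.0 mcg/mL

τ/t½ = 13/8 ≈ 1.625, so fraction remaining f = (1/2)^(13/8) ≈ 0.3242.
At steady state, accumulation factor R = 1/(1 − e^(−kτ)) ≈ 1.4797.
Each bolus raises the concentration by D/Vd = 280/9 ≈ 31.111 mcg/mL.
Steady-state peak Cmax,ss = C₀·R ≈ 31.111 × 1.4797 ≈ 46.035 mcg/mL.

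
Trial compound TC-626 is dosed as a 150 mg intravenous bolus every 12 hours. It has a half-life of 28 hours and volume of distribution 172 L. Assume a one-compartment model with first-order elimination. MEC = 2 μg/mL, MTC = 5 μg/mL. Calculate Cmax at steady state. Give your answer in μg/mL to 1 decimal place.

3.4 μg/mL

τ/t½ = 12/28 ≈ 0.42857, so fraction remaining f = (1/2)^(12/28) ≈ 0.7430.
At steady state, accumulation factor R = 1/(1 − e^(−kτ)) ≈ 3.8911.
Single-dose peak C₀ = D/Vd = 150/172 ≈ 0.872 μg/mL.
Steady-state peak Cmax,ss = C₀·R ≈ 0.872 × 3.8911 ≈ 3.393 μg/mL.
Peak 3.4 μg/mL vs MTC 5 μg/mL: below toxic threshold.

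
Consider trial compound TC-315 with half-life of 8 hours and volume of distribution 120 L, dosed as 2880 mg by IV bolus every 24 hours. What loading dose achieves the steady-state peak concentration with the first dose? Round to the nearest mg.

3291 mg

f = (1/2)^(24/8) ≈ 0.125000; accumulation ratio R = 1/(1−f) ≈ 1.14286.
Loading dose to hit Cmax,ss on first dose: D_load = D_maint·R ≈ 2880 × 1.14286 ≈ 3291.44 mg.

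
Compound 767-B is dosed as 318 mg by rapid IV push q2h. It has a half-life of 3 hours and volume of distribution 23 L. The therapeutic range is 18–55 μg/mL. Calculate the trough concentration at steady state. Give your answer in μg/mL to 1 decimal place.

τ/t½ = 2/3 ≈ 0.66667, so fraction remaining f = (1/2)^(2/3) ≈ 0.6300.
At steady state, accumulation factor R = 1/(1 − e^(−kτ)) ≈ 2.7027.
Single-dose peak C₀ = D/Vd = 318/23 ≈ 13.826 μg/mL.
Steady-state peak Cmax,ss = C₀·R ≈ 13.826 × 2.7027 ≈ 37.368 μg/mL.
One interval later, Cmin,ss = Cmax,ss·e^(−kτ) ≈ 37.368 × 0.6300 ≈ 23.542 μg/mL.
Trough 23.5 μg/mL vs MEC 18 μg/mL: adequate.

23.5 μg/mL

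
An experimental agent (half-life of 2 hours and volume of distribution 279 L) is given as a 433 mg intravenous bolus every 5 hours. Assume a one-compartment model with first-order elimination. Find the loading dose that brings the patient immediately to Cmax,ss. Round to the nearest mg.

526 mg

f = (1/2)^(5/2) ≈ 0.176777; accumulation ratio R = 1/(1−f) ≈ 1.21474.
Loading dose to hit Cmax,ss on first dose: D_load = D_maint·R ≈ 433 × 1.21474 ≈ 525.98 mg.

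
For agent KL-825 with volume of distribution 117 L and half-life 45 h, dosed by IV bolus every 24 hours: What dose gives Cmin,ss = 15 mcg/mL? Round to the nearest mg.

785 mg

τ/t½ = 24/45 ≈ 0.53333, so f = (1/2)^(24/45) ≈ 0.690956.
Cmin,ss = (D/Vd)·f/(1−f), so D = Cmin,ss·Vd·(1−f)/f.
D = 15 × 117 × (1−f)/f ≈ 15 × 117 × 0.44727 ≈ 784.96 mg.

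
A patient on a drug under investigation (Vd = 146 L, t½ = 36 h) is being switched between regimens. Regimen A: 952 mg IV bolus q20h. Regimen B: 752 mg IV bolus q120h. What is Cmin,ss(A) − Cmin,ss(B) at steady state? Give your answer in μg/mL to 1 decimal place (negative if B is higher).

13.3 μg/mL

Regimen A: f = (1/2)^(20/36) ≈ 0.6804; Cmin,ss = (952/146)·f/(1−f) ≈ 13.882 μg/mL.
Regimen B: f = (1/2)^(120/36) ≈ 0.0992; Cmin,ss = (752/146)·f/(1−f) ≈ 0.567 μg/mL.
Difference ≈ 13.882 − 0.567 ≈ 13.315 μg/mL.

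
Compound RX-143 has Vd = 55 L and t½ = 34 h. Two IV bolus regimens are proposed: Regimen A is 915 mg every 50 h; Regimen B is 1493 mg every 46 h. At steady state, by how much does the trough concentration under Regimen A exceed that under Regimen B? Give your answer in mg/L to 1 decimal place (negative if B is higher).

Regimen A: f = (1/2)^(50/34) ≈ 0.3608; Cmin,ss = (915/55)·f/(1−f) ≈ 9.390 mg/L.
Regimen B: f = (1/2)^(46/34) ≈ 0.3915; Cmin,ss = (1493/55)·f/(1−f) ≈ 17.465 mg/L.
Difference ≈ 9.390 − 17.465 ≈ -8.075 mg/L.

-8.1 mg/L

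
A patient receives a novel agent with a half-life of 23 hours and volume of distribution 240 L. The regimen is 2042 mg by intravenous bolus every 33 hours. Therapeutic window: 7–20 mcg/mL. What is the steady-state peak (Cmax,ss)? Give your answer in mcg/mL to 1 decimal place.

13.5 mcg/mL

Over one 33-h interval, 33/23 ≈ 1.4348 half-lives elapse, leaving f ≈ 0.3699 of each dose.
Accumulation ratio R = 1/(1 − f) ≈ 1/0.6301 ≈ 1.5870.
Each bolus raises the concentration by D/Vd = 2042/240 ≈ 8.508 mcg/mL.
Cmax,ss = C₀/(1 − f) ≈ 8.508/0.6301 ≈ 13.503 mcg/mL.
Peak 13.5 mcg/mL vs MTC 20 mcg/mL: below toxic threshold.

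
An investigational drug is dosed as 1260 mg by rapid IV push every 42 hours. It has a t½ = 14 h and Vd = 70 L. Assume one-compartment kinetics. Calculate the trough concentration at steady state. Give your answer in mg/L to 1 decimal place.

The dosing interval is 3 half-lives, so f = 2^(−3) = 0.125.
Accumulation ratio R = 1/(1 − f) = 1/0.875 = 8/7.
Single-dose peak C₀ = D/Vd = 1260/70 = 18 mg/L.
Steady-state peak Cmax,ss = C₀·R = 18 × 8/7 ≈ 20.571 mg/L.
Steady-state trough Cmin,ss = Cmax,ss·f ≈ 20.571 × 0.125 ≈ 2.571 mg/L.

2.6 mg/L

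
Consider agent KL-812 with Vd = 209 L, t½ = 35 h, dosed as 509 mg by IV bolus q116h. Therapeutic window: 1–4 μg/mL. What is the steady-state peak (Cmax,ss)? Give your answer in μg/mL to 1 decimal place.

Over one 116-h interval, 116/35 ≈ 3.3143 half-lives elapse, leaving f ≈ 0.1005 of each dose.
Accumulation ratio R = 1/(1 − f) ≈ 1/0.8995 ≈ 1.1117.
Single-dose peak C₀ = D/Vd = 509/209 ≈ 2.435 μg/mL.
Steady-state peak Cmax,ss = C₀·R ≈ 2.435 × 1.1117 ≈ 2.707 μg/mL.
Peak 2.7 μg/mL vs MTC 4 μg/mL: below toxic threshold.

2.7 μg/mL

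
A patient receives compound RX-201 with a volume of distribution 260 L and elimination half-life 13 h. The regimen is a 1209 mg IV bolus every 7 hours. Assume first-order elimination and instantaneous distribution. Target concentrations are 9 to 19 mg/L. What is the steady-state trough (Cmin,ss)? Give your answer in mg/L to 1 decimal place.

k = ln2/t½ = ln2/13 ≈ 0.053319 h⁻¹; fraction remaining f = e^(−kτ) = e^(−0.053319×7) ≈ 0.6885.
Accumulation ratio R = 1/(1 − f) ≈ 1/0.3115 ≈ 3.2103.
Each bolus raises the concentration by D/Vd = 1209/260 ≈ 4.650 mg/L.
Steady-state peak Cmax,ss = C₀·R ≈ 4.650 × 3.2103 ≈ 14.928 mg/L.
One interval later, Cmin,ss = Cmax,ss·e^(−kτ) ≈ 14.928 × 0.6885 ≈ 10.278 mg/L.
Trough 10.3 mg/L vs MEC 9 mg/L: adequate.

10.3 mg/L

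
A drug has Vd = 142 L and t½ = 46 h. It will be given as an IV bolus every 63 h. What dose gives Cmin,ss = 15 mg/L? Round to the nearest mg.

τ/t½ = 63/46 ≈ 1.3696, so f = (1/2)^(63/46) ≈ 0.387008.
Cmin,ss = (D/Vd)·f/(1−f), so D = Cmin,ss·Vd·(1−f)/f.
D = 15 × 142 × (1−f)/f ≈ 15 × 142 × 1.58393 ≈ 3373.77 mg.

3374 mg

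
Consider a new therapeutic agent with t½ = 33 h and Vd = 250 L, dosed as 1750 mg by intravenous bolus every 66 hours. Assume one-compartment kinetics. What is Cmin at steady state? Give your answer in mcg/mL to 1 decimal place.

The dosing interval is 2 half-lives, so f = 2^(−2) = 0.25.
Accumulation ratio R = 1/(1 − f) = 1/0.75 = 4/3.
Single-dose peak C₀ = D/Vd = 1750/250 = 7 mcg/mL.
Steady-state peak Cmax,ss = C₀·R = 7 × 4/3 ≈ 9.333 mcg/mL.
Steady-state trough Cmin,ss = Cmax,ss·f ≈ 9.333 × 0.25 ≈ 2.333 mcg/mL.

2.3 mcg/mL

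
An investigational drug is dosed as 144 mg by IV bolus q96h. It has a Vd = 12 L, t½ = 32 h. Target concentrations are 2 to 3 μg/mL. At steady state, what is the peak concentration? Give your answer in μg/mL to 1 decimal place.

The dosing interval is 3 half-lives, so f = 2^(−3) = 0.125.
Accumulation ratio R = 1/(1 − f) = 1/0.875 = 8/7.
Single-dose peak C₀ = D/Vd = 144/12 = 12 μg/mL.
Steady-state peak Cmax,ss = C₀·R = 12 × 8/7 ≈ 13.714 μg/mL.
Peak 13.7 μg/mL vs MTC 3 μg/mL: exceeds toxic threshold.

13.7 μg/mL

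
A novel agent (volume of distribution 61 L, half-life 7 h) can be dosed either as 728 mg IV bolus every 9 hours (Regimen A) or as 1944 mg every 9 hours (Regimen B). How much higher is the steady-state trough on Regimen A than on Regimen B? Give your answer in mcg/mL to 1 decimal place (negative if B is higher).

-13.9 mcg/mL

Regimen A: f = (1/2)^(9/7) ≈ 0.4102; Cmin,ss = (728/61)·f/(1−f) ≈ 8.300 mcg/mL.
Regimen B: f = (1/2)^(9/7) ≈ 0.4102; Cmin,ss = (1944/61)·f/(1−f) ≈ 22.164 mcg/mL.
Difference ≈ 8.300 − 22.164 ≈ -13.864 mcg/mL.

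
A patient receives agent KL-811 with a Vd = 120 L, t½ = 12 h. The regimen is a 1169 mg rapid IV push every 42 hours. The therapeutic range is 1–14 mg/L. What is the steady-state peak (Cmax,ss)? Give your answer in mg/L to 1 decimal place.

10.7 mg/L

k = ln2/t½ = ln2/12 ≈ 0.057762 h⁻¹; fraction remaining f = e^(−kτ) = e^(−0.057762×42) ≈ 0.0884.
Accumulation ratio R = 1/(1 − f) ≈ 1/0.9116 ≈ 1.0970.
Each bolus raises the concentration by D/Vd = 1169/120 ≈ 9.742 mg/L.
Steady-state peak Cmax,ss = C₀·R ≈ 9.742 × 1.0970 ≈ 10.687 mg/L.
Peak 10.7 mg/L vs MTC 14 mg/L: below toxic threshold.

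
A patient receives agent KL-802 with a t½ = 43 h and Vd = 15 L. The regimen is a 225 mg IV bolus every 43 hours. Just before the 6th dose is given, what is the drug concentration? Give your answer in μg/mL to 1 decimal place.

14.5 μg/mL

f = (1/2)^(τ/t½) = (1/2)^(43/43) ≈ 0.5000.
C₀ = D/Vd = 225/15 ≈ 15.000 μg/mL.
Before the 6th dose, 5 doses have been given. Superposition: Cmin = C₀·(f + f² + … + f^5).
≈ 15.000 × (0.5000 + 0.2500 + 0.1250 + 0.0625 + 0.0313) ≈ 15.000 × 0.9688 ≈ 14.532 μg/mL.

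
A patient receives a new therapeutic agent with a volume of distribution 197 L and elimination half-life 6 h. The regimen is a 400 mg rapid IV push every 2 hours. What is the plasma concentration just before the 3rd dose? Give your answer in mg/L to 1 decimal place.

f = (1/2)^(τ/t½) = (1/2)^(2/6) ≈ 0.7937.
C₀ = D/Vd = 400/197 ≈ 2.030 mg/L.
Before the 3rd dose, 2 doses have been given. Superposition: Cmin = C₀·(f + f²).
≈ 2.030 × (0.7937 + 0.6300) ≈ 2.030 × 1.4237 ≈ 2.890 mg/L.

2.9 mg/L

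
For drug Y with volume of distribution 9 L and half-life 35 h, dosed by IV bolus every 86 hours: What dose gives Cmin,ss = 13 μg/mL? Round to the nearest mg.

525 mg

τ/t½ = 86/35 ≈ 2.4571, so f = (1/2)^(86/35) ≈ 0.182107.
Cmin,ss = (D/Vd)·f/(1−f), so D = Cmin,ss·Vd·(1−f)/f.
D = 13 × 9 × (1−f)/f ≈ 13 × 9 × 4.49128 ≈ 525.48 mg.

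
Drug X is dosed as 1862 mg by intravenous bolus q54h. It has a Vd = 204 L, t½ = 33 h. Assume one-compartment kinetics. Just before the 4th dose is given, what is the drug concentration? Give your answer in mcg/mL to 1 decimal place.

4.2 mcg/mL

f = (1/2)^(τ/t½) = (1/2)^(54/33) ≈ 0.3217.
C₀ = D/Vd = 1862/204 ≈ 9.127 mcg/mL.
Before the 4th dose, 3 doses have been given. Superposition: Cmin = C₀·(f + f² + … + f^3).
≈ 9.127 × (0.3217 + 0.1035 + 0.0333) ≈ 9.127 × 0.4585 ≈ 4.185 mcg/mL.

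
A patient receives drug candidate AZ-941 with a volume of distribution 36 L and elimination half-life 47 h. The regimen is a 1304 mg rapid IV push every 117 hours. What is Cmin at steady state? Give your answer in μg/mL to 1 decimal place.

τ/t½ = 117/47 ≈ 2.4894, so fraction remaining f = (1/2)^(117/47) ≈ 0.1781.
At steady state, accumulation factor R = 1/(1 − e^(−kτ)) ≈ 1.2167.
Single-dose peak C₀ = D/Vd = 1304/36 ≈ 36.222 μg/mL.
Steady-state peak Cmax,ss = C₀·R ≈ 36.222 × 1.2167 ≈ 44.071 μg/mL.
One interval later, Cmin,ss = Cmax,ss·e^(−kτ) ≈ 44.071 × 0.1781 ≈ 7.849 μg/mL.

7.8 μg/mL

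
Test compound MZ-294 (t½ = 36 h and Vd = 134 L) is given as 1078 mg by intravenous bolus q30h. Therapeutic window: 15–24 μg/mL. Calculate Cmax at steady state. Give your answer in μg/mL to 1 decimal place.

k = ln2/t½ = ln2/36 ≈ 0.019254 h⁻¹; fraction remaining f = e^(−kτ) = e^(−0.019254×30) ≈ 0.5612.
Accumulation ratio R = 1/(1 − f) ≈ 1/0.4388 ≈ 2.2789.
Each bolus raises the concentration by D/Vd = 1078/134 ≈ 8.045 μg/mL.
Steady-state peak Cmax,ss = C₀·R ≈ 8.045 × 2.2789 ≈ 18.334 μg/mL.
Peak 18.3 μg/mL vs MTC 24 μg/mL: below toxic threshold.

18.3 μg/mL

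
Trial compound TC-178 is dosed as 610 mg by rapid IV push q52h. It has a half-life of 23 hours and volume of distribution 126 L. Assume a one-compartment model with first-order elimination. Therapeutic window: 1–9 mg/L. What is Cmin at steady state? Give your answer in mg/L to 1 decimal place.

τ/t½ = 52/23 ≈ 2.2609, so fraction remaining f = (1/2)^(52/23) ≈ 0.2086.
Accumulation ratio R = 1/(1 − f) ≈ 1/0.7914 ≈ 1.2636.
Each bolus raises the concentration by D/Vd = 610/126 ≈ 4.841 mg/L.
Steady-state peak Cmax,ss = C₀·R ≈ 4.841 × 1.2636 ≈ 6.117 mg/L.
Steady-state trough Cmin,ss = Cmax,ss·f ≈ 6.117 × 0.2086 ≈ 1.276 mg/L.
Trough 1.3 mg/L vs MEC 1 mg/L: adequate.

1.3 mg/L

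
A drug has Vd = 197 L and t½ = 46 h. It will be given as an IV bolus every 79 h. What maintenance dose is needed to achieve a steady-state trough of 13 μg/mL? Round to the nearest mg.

5861 mg

τ/t½ = 79/46 ≈ 1.7174, so f = (1/2)^(79/46) ≈ 0.304098.
Cmin,ss = (D/Vd)·f/(1−f), so D = Cmin,ss·Vd·(1−f)/f.
D = 13 × 197 × (1−f)/f ≈ 13 × 197 × 2.28841 ≈ 5860.62 mg.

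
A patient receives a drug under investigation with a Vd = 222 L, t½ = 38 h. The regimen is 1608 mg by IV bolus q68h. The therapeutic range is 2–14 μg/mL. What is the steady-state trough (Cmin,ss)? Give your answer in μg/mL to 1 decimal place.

2.9 μg/mL

τ/t½ = 68/38 ≈ 1.7895, so fraction remaining f = (1/2)^(68/38) ≈ 0.2893.
Each bolus raises the concentration by D/Vd = 1608/222 ≈ 7.243 μg/mL.
Steady-state trough Cmin,ss = C₀·f/(1−f) ≈ 7.243 × 0.2893/0.7107 ≈ 2.948 μg/mL.
Trough 2.9 μg/mL vs MEC 2 μg/mL: adequate.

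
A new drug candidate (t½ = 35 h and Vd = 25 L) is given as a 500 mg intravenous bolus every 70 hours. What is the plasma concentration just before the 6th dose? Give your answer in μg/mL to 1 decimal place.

f = (1/2)^(τ/t½) = (1/2)^(70/35) ≈ 0.2500.
C₀ = D/Vd = 500/25 ≈ 20.000 μg/mL.
Before the 6th dose, 5 doses have been given. Superposition: Cmin = C₀·(f + f² + … + f^5).
≈ 20.000 × (0.2500 + 0.0625 + 0.0156 + 0.0039 + 0.0010) ≈ 20.000 × 0.3330 ≈ 6.660 μg/mL.

6.7 μg/mL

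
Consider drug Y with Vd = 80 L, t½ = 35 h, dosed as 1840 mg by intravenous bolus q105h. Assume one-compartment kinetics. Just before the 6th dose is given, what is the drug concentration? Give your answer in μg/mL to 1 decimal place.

f = (1/2)^(τ/t½) = (1/2)^(105/35) ≈ 0.1250.
C₀ = D/Vd = 1840/80 ≈ 23.000 μg/mL.
Before the 6th dose, 5 doses have been given. Superposition: Cmin = C₀·(f + f² + … + f^5).
≈ 23.000 × (0.1250 + 0.0156 + 0.0020 + 0.0002 + 0.0000) ≈ 23.000 × 0.1428 ≈ 3.284 μg/mL.

3.3 μg/mL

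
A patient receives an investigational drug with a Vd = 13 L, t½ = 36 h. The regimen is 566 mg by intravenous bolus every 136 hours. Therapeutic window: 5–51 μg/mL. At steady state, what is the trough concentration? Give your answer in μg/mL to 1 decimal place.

k = ln2/t½ = ln2/36 ≈ 0.019254 h⁻¹; fraction remaining f = e^(−kτ) = e^(−0.019254×136) ≈ 0.0729.
Each bolus raises the concentration by D/Vd = 566/13 ≈ 43.538 μg/mL.
Steady-state trough Cmin,ss = C₀·f/(1−f) ≈ 43.538 × 0.0729/0.9271 ≈ 3.423 μg/mL.
Trough 3.4 μg/mL vs MEC 5 μg/mL: subtherapeutic.

3.4 μg/mL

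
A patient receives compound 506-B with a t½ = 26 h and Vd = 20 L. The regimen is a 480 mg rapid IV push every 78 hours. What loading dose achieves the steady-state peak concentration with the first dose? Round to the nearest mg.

549 mg

f = (1/2)^(78/26) ≈ 0.125000; accumulation ratio R = 1/(1−f) ≈ 1.14286.
Loading dose to hit Cmax,ss on first dose: D_load = D_maint·R ≈ 480 × 1.14286 ≈ 548.57 mg.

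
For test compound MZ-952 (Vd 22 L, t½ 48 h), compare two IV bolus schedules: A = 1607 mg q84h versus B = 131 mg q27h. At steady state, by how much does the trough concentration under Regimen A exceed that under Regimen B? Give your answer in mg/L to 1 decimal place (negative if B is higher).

18.4 mg/L

Regimen A: f = (1/2)^(84/48) ≈ 0.2973; Cmin,ss = (1607/22)·f/(1−f) ≈ 30.904 mg/L.
Regimen B: f = (1/2)^(27/48) ≈ 0.6771; Cmin,ss = (131/22)·f/(1−f) ≈ 12.486 mg/L.
Difference ≈ 30.904 − 12.486 ≈ 18.418 mg/L.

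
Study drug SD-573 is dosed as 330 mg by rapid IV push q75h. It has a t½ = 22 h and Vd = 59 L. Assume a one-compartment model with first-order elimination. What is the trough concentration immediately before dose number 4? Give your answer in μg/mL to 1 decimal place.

f = (1/2)^(τ/t½) = (1/2)^(75/22) ≈ 0.0941.
C₀ = D/Vd = 330/59 ≈ 5.593 μg/mL.
Before the 4th dose, 3 doses have been given. Superposition: Cmin = C₀·(f + f² + … + f^3).
≈ 5.593 × (0.0941 + 0.0089 + 0.0008) ≈ 5.593 × 0.1038 ≈ 0.581 μg/mL.

0.6 μg/mL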